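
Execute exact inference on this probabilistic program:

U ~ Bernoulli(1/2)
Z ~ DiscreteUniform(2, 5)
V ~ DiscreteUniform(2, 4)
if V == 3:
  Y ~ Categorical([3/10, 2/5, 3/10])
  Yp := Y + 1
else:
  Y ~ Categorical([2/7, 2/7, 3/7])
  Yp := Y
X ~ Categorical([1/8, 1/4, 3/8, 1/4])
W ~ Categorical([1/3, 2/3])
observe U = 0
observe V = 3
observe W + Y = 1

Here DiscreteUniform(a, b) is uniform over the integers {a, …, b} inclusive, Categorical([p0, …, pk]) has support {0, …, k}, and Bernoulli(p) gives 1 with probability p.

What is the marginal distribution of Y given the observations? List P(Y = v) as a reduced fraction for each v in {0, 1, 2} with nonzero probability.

P(Y=0) = 3/5, P(Y=1) = 2/5

Enumerate traces; 32 have nonzero weight after conditioning:
  (U=0, Z=2, V=3, Y=0, X=0, W=1) weight 1/960
  (U=0, Z=2, V=3, Y=0, X=1, W=1) weight 1/480
  (U=0, Z=2, V=3, Y=0, X=2, W=1) weight 1/320
  (U=0, Z=2, V=3, Y=0, X=3, W=1) weight 1/480
  (U=0, Z=2, V=3, Y=1, X=0, W=0) weight 1/1440
  (U=0, Z=2, V=3, Y=1, X=1, W=0) weight 1/720
  (U=0, Z=2, V=3, Y=1, X=2, W=0) weight 1/480
  (U=0, Z=2, V=3, Y=1, X=3, W=0) weight 1/720
  … 24 more
Group by Y:
  weight(Y=0) = 1/30
  weight(Y=1) = 1/45
Total weight = 1/30 + 1/45 = 1/18
P(Y=0 | obs) = 1/30 / 1/18 = 3/5
P(Y=1 | obs) = 1/45 / 1/18 = 2/5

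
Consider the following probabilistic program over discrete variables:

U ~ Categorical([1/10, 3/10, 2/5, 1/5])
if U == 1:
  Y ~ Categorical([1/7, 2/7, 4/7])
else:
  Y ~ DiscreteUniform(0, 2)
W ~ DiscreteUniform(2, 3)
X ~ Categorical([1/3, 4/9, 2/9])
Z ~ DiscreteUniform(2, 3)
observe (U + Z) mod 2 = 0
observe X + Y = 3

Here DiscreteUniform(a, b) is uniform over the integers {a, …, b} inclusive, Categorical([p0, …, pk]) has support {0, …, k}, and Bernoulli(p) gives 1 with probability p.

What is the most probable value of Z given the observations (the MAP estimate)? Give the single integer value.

argmax_v P(Z = v | obs) = 3

Enumerate traces; 16 have nonzero weight after conditioning:
  (U=0, Y=1, W=2, X=2, Z=2) weight 1/540
  (U=0, Y=1, W=3, X=2, Z=2) weight 1/540
  (U=0, Y=2, W=2, X=1, Z=2) weight 1/270
  (U=0, Y=2, W=3, X=1, Z=2) weight 1/270
  (U=1, Y=1, W=2, X=2, Z=3) weight 1/210
  (U=1, Y=1, W=3, X=2, Z=3) weight 1/210
  (U=1, Y=2, W=2, X=1, Z=3) weight 2/105
  (U=1, Y=2, W=3, X=1, Z=3) weight 2/105
  … 8 more
Group by Z:
  weight(Z=2) = 1/18
  weight(Z=3) = 22/315
Total weight = 1/18 + 22/315 = 79/630
P(Z=2 | obs) = 1/18 / 79/630 = 35/79
P(Z=3 | obs) = 22/315 / 79/630 = 44/79
argmax = 3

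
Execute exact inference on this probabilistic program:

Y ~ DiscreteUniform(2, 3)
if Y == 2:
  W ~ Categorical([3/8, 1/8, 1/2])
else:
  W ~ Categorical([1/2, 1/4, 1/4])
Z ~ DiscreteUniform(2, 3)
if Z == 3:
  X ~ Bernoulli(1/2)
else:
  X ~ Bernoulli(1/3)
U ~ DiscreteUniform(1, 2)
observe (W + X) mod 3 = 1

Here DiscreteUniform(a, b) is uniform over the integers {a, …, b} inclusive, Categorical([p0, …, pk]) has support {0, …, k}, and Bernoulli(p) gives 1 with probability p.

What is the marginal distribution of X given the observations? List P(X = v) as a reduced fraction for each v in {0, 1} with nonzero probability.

P(X=0) = 3/8, P(X=1) = 5/8

Enumerate traces; 16 have nonzero weight after conditioning:
  (Y=2, W=0, Z=2, X=1, U=1) weight 1/64
  (Y=2, W=0, Z=2, X=1, U=2) weight 1/64
  (Y=2, W=0, Z=3, X=1, U=1) weight 3/128
  (Y=2, W=0, Z=3, X=1, U=2) weight 3/128
  (Y=2, W=1, Z=2, X=0, U=1) weight 1/96
  (Y=2, W=1, Z=2, X=0, U=2) weight 1/96
  (Y=2, W=1, Z=3, X=0, U=1) weight 1/128
  (Y=2, W=1, Z=3, X=0, U=2) weight 1/128
  … 8 more
Group by X:
  weight(X=0) = 7/64
  weight(X=1) = 35/192
Total weight = 7/64 + 35/192 = 7/24
P(X=0 | obs) = 7/64 / 7/24 = 3/8
P(X=1 | obs) = 35/192 / 7/24 = 5/8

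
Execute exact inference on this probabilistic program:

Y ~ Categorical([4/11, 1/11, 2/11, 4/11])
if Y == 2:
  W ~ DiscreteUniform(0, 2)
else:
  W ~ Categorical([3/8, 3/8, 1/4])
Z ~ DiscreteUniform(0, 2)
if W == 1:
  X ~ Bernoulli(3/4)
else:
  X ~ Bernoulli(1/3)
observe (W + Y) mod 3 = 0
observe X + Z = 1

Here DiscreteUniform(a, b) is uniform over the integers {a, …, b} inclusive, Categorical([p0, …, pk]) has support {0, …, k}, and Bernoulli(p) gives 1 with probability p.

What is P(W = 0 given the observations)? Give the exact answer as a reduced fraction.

Enumerate traces; 8 have nonzero weight after conditioning:
  (Y=0, W=0, Z=0, X=1) weight 1/66
  (Y=0, W=0, Z=1, X=0) weight 1/33
  (Y=1, W=2, Z=0, X=1) weight 1/396
  (Y=1, W=2, Z=1, X=0) weight 1/198
  (Y=2, W=1, Z=0, X=1) weight 1/66
  (Y=2, W=1, Z=1, X=0) weight 1/198
  (Y=3, W=0, Z=0, X=1) weight 1/66
  (Y=3, W=0, Z=1, X=0) weight 1/33
Group by W:
  weight(W=0) = 1/11
  weight(W=1) = 2/99
  weight(W=2) = 1/132
Total weight = 1/11 + 2/99 + 1/132 = 47/396
P(W=0 | obs) = 1/11 / 47/396 = 36/47
P(W=1 | obs) = 2/99 / 47/396 = 8/47
P(W=2 | obs) = 1/132 / 47/396 = 3/47

P(W = 0 | obs) = 36/47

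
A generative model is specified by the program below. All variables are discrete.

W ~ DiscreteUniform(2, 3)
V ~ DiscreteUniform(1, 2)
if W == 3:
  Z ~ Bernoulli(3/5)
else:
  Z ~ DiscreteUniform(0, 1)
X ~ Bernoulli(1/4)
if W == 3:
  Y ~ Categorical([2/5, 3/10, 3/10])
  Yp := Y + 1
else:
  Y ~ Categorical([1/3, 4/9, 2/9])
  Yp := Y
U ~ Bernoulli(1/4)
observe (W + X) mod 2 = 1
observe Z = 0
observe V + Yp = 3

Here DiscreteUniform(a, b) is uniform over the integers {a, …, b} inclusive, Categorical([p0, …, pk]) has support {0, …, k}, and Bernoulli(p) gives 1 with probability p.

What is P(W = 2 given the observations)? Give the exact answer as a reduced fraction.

P(W = 2 | obs) = 25/88

Enumerate traces; 8 have nonzero weight after conditioning:
  (W=2, V=1, Z=0, X=1, Y=2, U=0) weight 1/192
  (W=2, V=1, Z=0, X=1, Y=2, U=1) weight 1/576
  (W=2, V=2, Z=0, X=1, Y=1, U=0) weight 1/96
  (W=2, V=2, Z=0, X=1, Y=1, U=1) weight 1/288
  (W=3, V=1, Z=0, X=0, Y=1, U=0) weight 27/1600
  (W=3, V=1, Z=0, X=0, Y=1, U=1) weight 9/1600
  (W=3, V=2, Z=0, X=0, Y=0, U=0) weight 9/400
  (W=3, V=2, Z=0, X=0, Y=0, U=1) weight 3/400
Group by W:
  weight(W=2) = 1/48
  weight(W=3) = 21/400
Total weight = 1/48 + 21/400 = 11/150
P(W=2 | obs) = 1/48 / 11/150 = 25/88
P(W=3 | obs) = 21/400 / 11/150 = 63/88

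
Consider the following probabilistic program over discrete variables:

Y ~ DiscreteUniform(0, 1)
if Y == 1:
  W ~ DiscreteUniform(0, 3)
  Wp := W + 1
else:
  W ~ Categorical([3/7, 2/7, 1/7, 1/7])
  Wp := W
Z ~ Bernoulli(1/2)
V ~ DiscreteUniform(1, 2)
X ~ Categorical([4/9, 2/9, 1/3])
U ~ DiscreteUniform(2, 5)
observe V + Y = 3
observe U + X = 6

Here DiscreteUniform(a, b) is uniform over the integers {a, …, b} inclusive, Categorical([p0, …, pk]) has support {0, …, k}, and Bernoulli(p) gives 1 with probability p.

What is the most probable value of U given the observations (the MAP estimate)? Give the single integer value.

Enumerate traces; 16 have nonzero weight after conditioning:
  (Y=1, W=0, Z=0, V=2, X=1, U=5) weight 1/576
  (Y=1, W=0, Z=0, V=2, X=2, U=4) weight 1/384
  (Y=1, W=0, Z=1, V=2, X=1, U=5) weight 1/576
  (Y=1, W=0, Z=1, V=2, X=2, U=4) weight 1/384
  (Y=1, W=1, Z=0, V=2, X=1, U=5) weight 1/576
  (Y=1, W=1, Z=0, V=2, X=2, U=4) weight 1/384
  (Y=1, W=1, Z=1, V=2, X=1, U=5) weight 1/576
  (Y=1, W=1, Z=1, V=2, X=2, U=4) weight 1/384
  … 8 more
Group by U:
  weight(U=4) = 1/48
  weight(U=5) = 1/72
Total weight = 1/48 + 1/72 = 5/144
P(U=4 | obs) = 1/48 / 5/144 = 3/5
P(U=5 | obs) = 1/72 / 5/144 = 2/5
argmax = 4

argmax_v P(U = v | obs) = 4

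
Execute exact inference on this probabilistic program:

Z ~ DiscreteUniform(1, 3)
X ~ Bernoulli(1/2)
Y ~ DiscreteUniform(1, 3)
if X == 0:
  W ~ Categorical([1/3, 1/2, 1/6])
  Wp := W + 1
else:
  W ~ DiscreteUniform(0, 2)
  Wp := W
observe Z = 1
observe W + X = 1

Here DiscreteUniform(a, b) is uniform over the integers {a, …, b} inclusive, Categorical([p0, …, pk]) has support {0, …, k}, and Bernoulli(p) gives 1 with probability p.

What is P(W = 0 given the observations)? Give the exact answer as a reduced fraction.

P(W = 0 | obs) = 2/5

Enumerate traces; 6 have nonzero weight after conditioning:
  (Z=1, X=0, Y=1, W=1) weight 1/36
  (Z=1, X=0, Y=2, W=1) weight 1/36
  (Z=1, X=0, Y=3, W=1) weight 1/36
  (Z=1, X=1, Y=1, W=0) weight 1/54
  (Z=1, X=1, Y=2, W=0) weight 1/54
  (Z=1, X=1, Y=3, W=0) weight 1/54
Group by W:
  weight(W=0) = 1/18
  weight(W=1) = 1/12
Total weight = 1/18 + 1/12 = 5/36
P(W=0 | obs) = 1/18 / 5/36 = 2/5
P(W=1 | obs) = 1/12 / 5/36 = 3/5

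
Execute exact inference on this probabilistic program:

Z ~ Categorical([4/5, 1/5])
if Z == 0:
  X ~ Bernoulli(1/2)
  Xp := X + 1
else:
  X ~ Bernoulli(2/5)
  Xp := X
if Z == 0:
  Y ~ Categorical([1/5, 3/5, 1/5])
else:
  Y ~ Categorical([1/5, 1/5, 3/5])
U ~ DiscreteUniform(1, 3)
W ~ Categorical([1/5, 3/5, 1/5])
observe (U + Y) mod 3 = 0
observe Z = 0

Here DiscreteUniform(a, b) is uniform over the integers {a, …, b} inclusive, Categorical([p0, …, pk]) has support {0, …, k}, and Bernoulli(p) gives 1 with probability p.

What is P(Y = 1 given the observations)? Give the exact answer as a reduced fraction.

P(Y = 1 | obs) = 3/5

Enumerate traces; 18 have nonzero weight after conditioning:
  (Z=0, X=0, Y=0, U=3, W=0) weight 2/375
  (Z=0, X=0, Y=0, U=3, W=1) weight 2/125
  (Z=0, X=0, Y=0, U=3, W=2) weight 2/375
  (Z=0, X=0, Y=1, U=2, W=0) weight 2/125
  (Z=0, X=0, Y=1, U=2, W=1) weight 6/125
  (Z=0, X=0, Y=1, U=2, W=2) weight 2/125
  (Z=0, X=0, Y=2, U=1, W=0) weight 2/375
  (Z=0, X=0, Y=2, U=1, W=1) weight 2/125
  … 10 more
Group by Y:
  weight(Y=0) = 4/75
  weight(Y=1) = 4/25
  weight(Y=2) = 4/75
Total weight = 4/75 + 4/25 + 4/75 = 4/15
P(Y=0 | obs) = 4/75 / 4/15 = 1/5
P(Y=1 | obs) = 4/25 / 4/15 = 3/5
P(Y=2 | obs) = 4/75 / 4/15 = 1/5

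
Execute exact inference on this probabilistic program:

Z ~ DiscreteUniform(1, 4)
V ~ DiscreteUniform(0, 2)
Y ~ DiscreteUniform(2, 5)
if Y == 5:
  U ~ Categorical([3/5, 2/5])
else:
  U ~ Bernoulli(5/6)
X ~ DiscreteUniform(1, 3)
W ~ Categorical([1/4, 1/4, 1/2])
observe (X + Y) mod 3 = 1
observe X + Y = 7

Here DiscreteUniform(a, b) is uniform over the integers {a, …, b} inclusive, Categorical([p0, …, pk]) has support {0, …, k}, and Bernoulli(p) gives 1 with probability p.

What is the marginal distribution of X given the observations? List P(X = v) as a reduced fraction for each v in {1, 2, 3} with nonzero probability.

P(X=2) = 1/2, P(X=3) = 1/2

Enumerate traces; 144 have nonzero weight after conditioning:
  (Z=1, V=0, Y=4, U=0, X=3, W=0) weight 1/3456
  (Z=1, V=0, Y=4, U=0, X=3, W=1) weight 1/3456
  (Z=1, V=0, Y=4, U=0, X=3, W=2) weight 1/1728
  (Z=1, V=0, Y=4, U=1, X=3, W=0) weight 5/3456
  (Z=1, V=0, Y=4, U=1, X=3, W=1) weight 5/3456
  (Z=1, V=0, Y=4, U=1, X=3, W=2) weight 5/1728
  (Z=1, V=0, Y=5, U=0, X=2, W=0) weight 1/960
  (Z=1, V=0, Y=5, U=0, X=2, W=1) weight 1/960
  … 136 more
Group by X:
  weight(X=2) = 1/12
  weight(X=3) = 1/12
Total weight = 1/12 + 1/12 = 1/6
P(X=2 | obs) = 1/12 / 1/6 = 1/2
P(X=3 | obs) = 1/12 / 1/6 = 1/2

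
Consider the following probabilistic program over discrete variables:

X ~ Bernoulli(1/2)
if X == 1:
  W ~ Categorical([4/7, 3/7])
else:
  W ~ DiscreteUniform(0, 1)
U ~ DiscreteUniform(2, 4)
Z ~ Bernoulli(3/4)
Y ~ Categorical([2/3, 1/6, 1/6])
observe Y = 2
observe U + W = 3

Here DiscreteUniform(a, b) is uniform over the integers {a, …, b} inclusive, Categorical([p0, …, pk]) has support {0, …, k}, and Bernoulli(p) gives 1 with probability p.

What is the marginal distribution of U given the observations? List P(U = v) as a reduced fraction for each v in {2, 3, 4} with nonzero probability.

Enumerate traces; 8 have nonzero weight after conditioning:
  (X=0, W=0, U=3, Z=0, Y=2) weight 1/288
  (X=0, W=0, U=3, Z=1, Y=2) weight 1/96
  (X=0, W=1, U=2, Z=0, Y=2) weight 1/288
  (X=0, W=1, U=2, Z=1, Y=2) weight 1/96
  (X=1, W=0, U=3, Z=0, Y=2) weight 1/252
  (X=1, W=0, U=3, Z=1, Y=2) weight 1/84
  (X=1, W=1, U=2, Z=0, Y=2) weight 1/336
  (X=1, W=1, U=2, Z=1, Y=2) weight 1/112
Group by U:
  weight(U=2) = 13/504
  weight(U=3) = 5/168
Total weight = 13/504 + 5/168 = 1/18
P(U=2 | obs) = 13/504 / 1/18 = 13/28
P(U=3 | obs) = 5/168 / 1/18 = 15/28

P(U=2) = 13/28, P(U=3) = 15/28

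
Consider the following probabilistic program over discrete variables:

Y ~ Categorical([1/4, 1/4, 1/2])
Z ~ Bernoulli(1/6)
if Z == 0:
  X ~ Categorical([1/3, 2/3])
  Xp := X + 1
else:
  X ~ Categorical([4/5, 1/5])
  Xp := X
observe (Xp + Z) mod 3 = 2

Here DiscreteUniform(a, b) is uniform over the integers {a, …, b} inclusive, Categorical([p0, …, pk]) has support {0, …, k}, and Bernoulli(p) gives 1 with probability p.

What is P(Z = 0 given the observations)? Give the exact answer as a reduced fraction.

P(Z = 0 | obs) = 50/53

Enumerate traces; 6 have nonzero weight after conditioning:
  (Y=0, Z=0, X=1) weight 5/36
  (Y=0, Z=1, X=1) weight 1/120
  (Y=1, Z=0, X=1) weight 5/36
  (Y=1, Z=1, X=1) weight 1/120
  (Y=2, Z=0, X=1) weight 5/18
  (Y=2, Z=1, X=1) weight 1/60
Group by Z:
  weight(Z=0) = 5/9
  weight(Z=1) = 1/30
Total weight = 5/9 + 1/30 = 53/90
P(Z=0 | obs) = 5/9 / 53/90 = 50/53
P(Z=1 | obs) = 1/30 / 53/90 = 3/53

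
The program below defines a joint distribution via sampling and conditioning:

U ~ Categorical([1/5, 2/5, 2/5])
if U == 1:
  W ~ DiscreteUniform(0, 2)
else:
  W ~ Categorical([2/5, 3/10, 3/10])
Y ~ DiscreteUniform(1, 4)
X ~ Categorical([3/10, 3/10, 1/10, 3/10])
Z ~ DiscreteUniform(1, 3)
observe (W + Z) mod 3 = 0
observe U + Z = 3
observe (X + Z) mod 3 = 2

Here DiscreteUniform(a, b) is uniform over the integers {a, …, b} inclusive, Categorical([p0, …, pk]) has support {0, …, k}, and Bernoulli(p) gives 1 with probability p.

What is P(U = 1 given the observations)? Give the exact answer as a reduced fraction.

Enumerate traces; 16 have nonzero weight after conditioning:
  (U=0, W=0, Y=1, X=2, Z=3) weight 1/1500
  (U=0, W=0, Y=2, X=2, Z=3) weight 1/1500
  (U=0, W=0, Y=3, X=2, Z=3) weight 1/1500
  (U=0, W=0, Y=4, X=2, Z=3) weight 1/1500
  (U=1, W=1, Y=1, X=0, Z=2) weight 1/300
  (U=1, W=1, Y=1, X=3, Z=2) weight 1/300
  (U=1, W=1, Y=2, X=0, Z=2) weight 1/300
  (U=1, W=1, Y=2, X=3, Z=2) weight 1/300
  (U=2, W=2, Y=1, X=1, Z=1) weight 3/1000
  … 7 more
Group by U:
  weight(U=0) = 1/375
  weight(U=1) = 2/75
  weight(U=2) = 3/250
Total weight = 1/375 + 2/75 + 3/250 = 31/750
P(U=0 | obs) = 1/375 / 31/750 = 2/31
P(U=1 | obs) = 2/75 / 31/750 = 20/31
P(U=2 | obs) = 3/250 / 31/750 = 9/31

P(U = 1 | obs) = 20/31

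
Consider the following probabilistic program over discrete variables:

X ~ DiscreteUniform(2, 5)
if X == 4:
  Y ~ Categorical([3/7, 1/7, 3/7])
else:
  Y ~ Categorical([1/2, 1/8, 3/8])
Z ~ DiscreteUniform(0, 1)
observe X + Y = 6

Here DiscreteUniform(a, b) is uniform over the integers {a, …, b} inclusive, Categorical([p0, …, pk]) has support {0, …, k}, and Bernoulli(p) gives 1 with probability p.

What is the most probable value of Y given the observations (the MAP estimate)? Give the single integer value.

argmax_v P(Y = v | obs) = 2

Enumerate traces; 4 have nonzero weight after conditioning:
  (X=4, Y=2, Z=0) weight 3/56
  (X=4, Y=2, Z=1) weight 3/56
  (X=5, Y=1, Z=0) weight 1/64
  (X=5, Y=1, Z=1) weight 1/64
Group by Y:
  weight(Y=1) = 1/32
  weight(Y=2) = 3/28
Total weight = 1/32 + 3/28 = 31/224
P(Y=1 | obs) = 1/32 / 31/224 = 7/31
P(Y=2 | obs) = 3/28 / 31/224 = 24/31
argmax = 2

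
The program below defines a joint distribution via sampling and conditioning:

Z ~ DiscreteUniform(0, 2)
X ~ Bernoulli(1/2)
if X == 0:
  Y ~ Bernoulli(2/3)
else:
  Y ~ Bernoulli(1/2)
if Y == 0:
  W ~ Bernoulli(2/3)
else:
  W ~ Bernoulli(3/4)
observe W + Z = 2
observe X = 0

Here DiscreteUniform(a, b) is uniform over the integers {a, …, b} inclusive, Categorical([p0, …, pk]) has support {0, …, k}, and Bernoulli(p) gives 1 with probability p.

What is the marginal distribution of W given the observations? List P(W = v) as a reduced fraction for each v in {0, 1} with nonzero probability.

P(W=0) = 5/18, P(W=1) = 13/18

Enumerate traces; 4 have nonzero weight after conditioning:
  (Z=1, X=0, Y=0, W=1) weight 1/27
  (Z=1, X=0, Y=1, W=1) weight 1/12
  (Z=2, X=0, Y=0, W=0) weight 1/54
  (Z=2, X=0, Y=1, W=0) weight 1/36
Group by W:
  weight(W=0) = 5/108
  weight(W=1) = 13/108
Total weight = 5/108 + 13/108 = 1/6
P(W=0 | obs) = 5/108 / 1/6 = 5/18
P(W=1 | obs) = 13/108 / 1/6 = 13/18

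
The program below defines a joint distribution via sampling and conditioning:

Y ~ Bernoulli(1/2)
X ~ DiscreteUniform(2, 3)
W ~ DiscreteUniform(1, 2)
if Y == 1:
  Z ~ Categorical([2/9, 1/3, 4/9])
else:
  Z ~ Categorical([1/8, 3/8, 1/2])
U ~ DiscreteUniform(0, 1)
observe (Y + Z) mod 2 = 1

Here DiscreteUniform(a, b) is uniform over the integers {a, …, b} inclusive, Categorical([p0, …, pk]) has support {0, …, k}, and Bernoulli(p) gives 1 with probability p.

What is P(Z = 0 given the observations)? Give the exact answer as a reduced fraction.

P(Z = 0 | obs) = 16/75

Enumerate traces; 24 have nonzero weight after conditioning:
  (Y=0, X=2, W=1, Z=1, U=0) weight 3/128
  (Y=0, X=2, W=1, Z=1, U=1) weight 3/128
  (Y=0, X=2, W=2, Z=1, U=0) weight 3/128
  (Y=0, X=2, W=2, Z=1, U=1) weight 3/128
  (Y=0, X=3, W=1, Z=1, U=0) weight 3/128
  (Y=0, X=3, W=1, Z=1, U=1) weight 3/128
  (Y=0, X=3, W=2, Z=1, U=0) weight 3/128
  (Y=0, X=3, W=2, Z=1, U=1) weight 3/128
  (Y=1, X=2, W=1, Z=0, U=0) weight 1/72
  (Y=1, X=2, W=1, Z=2, U=0) weight 1/36
  … 14 more
Group by Z:
  weight(Z=0) = 1/9
  weight(Z=1) = 3/16
  weight(Z=2) = 2/9
Total weight = 1/9 + 3/16 + 2/9 = 25/48
P(Z=0 | obs) = 1/9 / 25/48 = 16/75
P(Z=1 | obs) = 3/16 / 25/48 = 9/25
P(Z=2 | obs) = 2/9 / 25/48 = 32/75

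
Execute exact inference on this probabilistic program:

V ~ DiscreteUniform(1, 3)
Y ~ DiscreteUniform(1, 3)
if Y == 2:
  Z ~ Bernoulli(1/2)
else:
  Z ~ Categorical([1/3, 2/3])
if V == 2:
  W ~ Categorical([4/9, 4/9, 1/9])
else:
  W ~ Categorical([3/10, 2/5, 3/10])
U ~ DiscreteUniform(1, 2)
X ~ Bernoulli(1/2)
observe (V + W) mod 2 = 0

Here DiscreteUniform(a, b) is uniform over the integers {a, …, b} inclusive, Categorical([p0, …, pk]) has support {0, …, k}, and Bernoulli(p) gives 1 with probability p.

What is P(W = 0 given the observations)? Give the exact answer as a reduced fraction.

Enumerate traces; 96 have nonzero weight after conditioning:
  (V=1, Y=1, Z=0, W=1, U=1, X=0) weight 1/270
  (V=1, Y=1, Z=0, W=1, U=1, X=1) weight 1/270
  (V=1, Y=1, Z=0, W=1, U=2, X=0) weight 1/270
  (V=1, Y=1, Z=0, W=1, U=2, X=1) weight 1/270
  (V=1, Y=1, Z=1, W=1, U=1, X=0) weight 1/135
  (V=1, Y=1, Z=1, W=1, U=1, X=1) weight 1/135
  (V=1, Y=1, Z=1, W=1, U=2, X=0) weight 1/135
  (V=1, Y=1, Z=1, W=1, U=2, X=1) weight 1/135
  (V=2, Y=1, Z=0, W=0, U=1, X=0) weight 1/243
  (V=2, Y=1, Z=0, W=2, U=1, X=0) weight 1/972
  … 86 more
Group by W:
  weight(W=0) = 4/27
  weight(W=1) = 4/15
  weight(W=2) = 1/27
Total weight = 4/27 + 4/15 + 1/27 = 61/135
P(W=0 | obs) = 4/27 / 61/135 = 20/61
P(W=1 | obs) = 4/15 / 61/135 = 36/61
P(W=2 | obs) = 1/27 / 61/135 = 5/61

P(W = 0 | obs) = 20/61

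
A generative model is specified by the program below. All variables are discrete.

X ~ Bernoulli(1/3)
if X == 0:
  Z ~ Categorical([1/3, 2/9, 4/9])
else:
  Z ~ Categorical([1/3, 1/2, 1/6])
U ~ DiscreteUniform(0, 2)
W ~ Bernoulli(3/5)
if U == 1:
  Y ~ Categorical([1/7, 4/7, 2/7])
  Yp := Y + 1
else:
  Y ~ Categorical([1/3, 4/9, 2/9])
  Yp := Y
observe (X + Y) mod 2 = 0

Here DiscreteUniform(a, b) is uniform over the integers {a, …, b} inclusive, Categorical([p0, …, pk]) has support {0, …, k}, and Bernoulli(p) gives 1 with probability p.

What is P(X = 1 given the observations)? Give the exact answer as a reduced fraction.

P(X = 1 | obs) = 46/143

Enumerate traces; 54 have nonzero weight after conditioning:
  (X=0, Z=0, U=0, W=0, Y=0) weight 4/405
  (X=0, Z=0, U=0, W=0, Y=2) weight 8/1215
  (X=0, Z=0, U=0, W=1, Y=0) weight 2/135
  (X=0, Z=0, U=0, W=1, Y=2) weight 4/405
  (X=0, Z=0, U=1, W=0, Y=0) weight 4/945
  (X=0, Z=0, U=1, W=0, Y=2) weight 8/945
  (X=0, Z=0, U=1, W=1, Y=0) weight 2/315
  (X=0, Z=0, U=1, W=1, Y=2) weight 4/315
  (X=1, Z=0, U=0, W=0, Y=1) weight 8/1215
  … 45 more
Group by X:
  weight(X=0) = 194/567
  weight(X=1) = 92/567
Total weight = 194/567 + 92/567 = 286/567
P(X=0 | obs) = 194/567 / 286/567 = 97/143
P(X=1 | obs) = 92/567 / 286/567 = 46/143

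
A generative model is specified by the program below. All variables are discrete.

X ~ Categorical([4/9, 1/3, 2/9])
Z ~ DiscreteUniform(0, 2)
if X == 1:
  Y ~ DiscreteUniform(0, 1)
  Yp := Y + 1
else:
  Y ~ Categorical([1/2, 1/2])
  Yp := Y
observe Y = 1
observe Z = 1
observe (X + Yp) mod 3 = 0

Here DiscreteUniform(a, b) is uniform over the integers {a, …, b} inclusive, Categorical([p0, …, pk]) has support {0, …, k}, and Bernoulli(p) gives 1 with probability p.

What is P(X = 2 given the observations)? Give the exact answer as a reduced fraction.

Enumerate traces; 2 have nonzero weight after conditioning:
  (X=1, Z=1, Y=1) weight 1/18
  (X=2, Z=1, Y=1) weight 1/27
Group by X:
  weight(X=1) = 1/18
  weight(X=2) = 1/27
Total weight = 1/18 + 1/27 = 5/54
P(X=1 | obs) = 1/18 / 5/54 = 3/5
P(X=2 | obs) = 1/27 / 5/54 = 2/5

P(X = 2 | obs) = 2/5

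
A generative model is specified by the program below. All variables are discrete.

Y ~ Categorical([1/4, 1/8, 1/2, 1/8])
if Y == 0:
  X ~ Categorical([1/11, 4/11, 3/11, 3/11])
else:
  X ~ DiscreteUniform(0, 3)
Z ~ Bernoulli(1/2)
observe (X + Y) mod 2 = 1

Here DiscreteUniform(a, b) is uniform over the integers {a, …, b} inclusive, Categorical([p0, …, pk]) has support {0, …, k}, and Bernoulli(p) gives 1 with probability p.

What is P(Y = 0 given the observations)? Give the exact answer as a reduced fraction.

Enumerate traces; 16 have nonzero weight after conditioning:
  (Y=0, X=1, Z=0) weight 1/22
  (Y=0, X=1, Z=1) weight 1/22
  (Y=0, X=3, Z=0) weight 3/88
  (Y=0, X=3, Z=1) weight 3/88
  (Y=1, X=0, Z=0) weight 1/64
  (Y=1, X=0, Z=1) weight 1/64
  (Y=1, X=2, Z=0) weight 1/64
  (Y=1, X=2, Z=1) weight 1/64
  (Y=2, X=1, Z=0) weight 1/16
  (Y=3, X=0, Z=0) weight 1/64
  … 6 more
Group by Y:
  weight(Y=0) = 7/44
  weight(Y=1) = 1/16
  weight(Y=2) = 1/4
  weight(Y=3) = 1/16
Total weight = 7/44 + 1/16 + 1/4 + 1/16 = 47/88
P(Y=0 | obs) = 7/44 / 47/88 = 14/47
P(Y=1 | obs) = 1/16 / 47/88 = 11/94
P(Y=2 | obs) = 1/4 / 47/88 = 22/47
P(Y=3 | obs) = 1/16 / 47/88 = 11/94

P(Y = 0 | obs) = 14/47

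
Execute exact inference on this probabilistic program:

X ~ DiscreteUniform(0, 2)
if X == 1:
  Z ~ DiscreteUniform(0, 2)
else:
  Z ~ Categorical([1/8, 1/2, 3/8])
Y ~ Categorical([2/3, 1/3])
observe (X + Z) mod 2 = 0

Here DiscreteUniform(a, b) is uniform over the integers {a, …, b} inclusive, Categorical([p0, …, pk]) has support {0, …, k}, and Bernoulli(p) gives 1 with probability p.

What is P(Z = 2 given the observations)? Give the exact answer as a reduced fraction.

Enumerate traces; 10 have nonzero weight after conditioning:
  (X=0, Z=0, Y=0) weight 1/36
  (X=0, Z=0, Y=1) weight 1/72
  (X=0, Z=2, Y=0) weight 1/12
  (X=0, Z=2, Y=1) weight 1/24
  (X=1, Z=1, Y=0) weight 2/27
  (X=1, Z=1, Y=1) weight 1/27
  (X=2, Z=0, Y=0) weight 1/36
  (X=2, Z=0, Y=1) weight 1/72
  … 2 more
Group by Z:
  weight(Z=0) = 1/12
  weight(Z=1) = 1/9
  weight(Z=2) = 1/4
Total weight = 1/12 + 1/9 + 1/4 = 4/9
P(Z=0 | obs) = 1/12 / 4/9 = 3/16
P(Z=1 | obs) = 1/9 / 4/9 = 1/4
P(Z=2 | obs) = 1/4 / 4/9 = 9/16

P(Z = 2 | obs) = 9/16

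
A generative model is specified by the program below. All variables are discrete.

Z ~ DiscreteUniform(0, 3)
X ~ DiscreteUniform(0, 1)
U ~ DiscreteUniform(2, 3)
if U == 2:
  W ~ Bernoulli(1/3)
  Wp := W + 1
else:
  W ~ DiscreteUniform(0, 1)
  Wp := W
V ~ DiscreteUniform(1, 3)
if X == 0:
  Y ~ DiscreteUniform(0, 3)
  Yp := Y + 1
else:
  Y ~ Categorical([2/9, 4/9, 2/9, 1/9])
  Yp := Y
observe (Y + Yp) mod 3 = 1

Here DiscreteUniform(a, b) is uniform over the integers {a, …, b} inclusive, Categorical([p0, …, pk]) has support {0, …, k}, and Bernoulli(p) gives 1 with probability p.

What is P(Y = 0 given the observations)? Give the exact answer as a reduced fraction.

P(Y = 0 | obs) = 9/26

Enumerate traces; 144 have nonzero weight after conditioning:
  (Z=0, X=0, U=2, W=0, V=1, Y=0) weight 1/288
  (Z=0, X=0, U=2, W=0, V=1, Y=3) weight 1/288
  (Z=0, X=0, U=2, W=0, V=2, Y=0) weight 1/288
  (Z=0, X=0, U=2, W=0, V=2, Y=3) weight 1/288
  (Z=0, X=0, U=2, W=0, V=3, Y=0) weight 1/288
  (Z=0, X=0, U=2, W=0, V=3, Y=3) weight 1/288
  (Z=0, X=0, U=2, W=1, V=1, Y=0) weight 1/576
  (Z=0, X=0, U=2, W=1, V=1, Y=3) weight 1/576
  (Z=0, X=1, U=2, W=0, V=1, Y=2) weight 1/324
  … 135 more
Group by Y:
  weight(Y=0) = 1/8
  weight(Y=2) = 1/9
  weight(Y=3) = 1/8
Total weight = 1/8 + 1/9 + 1/8 = 13/36
P(Y=0 | obs) = 1/8 / 13/36 = 9/26
P(Y=2 | obs) = 1/9 / 13/36 = 4/13
P(Y=3 | obs) = 1/8 / 13/36 = 9/26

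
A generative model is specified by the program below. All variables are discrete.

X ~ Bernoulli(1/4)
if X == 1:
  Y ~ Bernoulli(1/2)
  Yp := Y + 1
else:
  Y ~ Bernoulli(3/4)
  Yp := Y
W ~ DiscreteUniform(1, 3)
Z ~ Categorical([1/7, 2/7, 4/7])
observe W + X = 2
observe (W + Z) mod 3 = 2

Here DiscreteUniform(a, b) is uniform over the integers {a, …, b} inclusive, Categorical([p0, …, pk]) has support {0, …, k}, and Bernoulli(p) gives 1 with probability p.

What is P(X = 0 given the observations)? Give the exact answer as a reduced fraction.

Enumerate traces; 4 have nonzero weight after conditioning:
  (X=0, Y=0, W=2, Z=0) weight 1/112
  (X=0, Y=1, W=2, Z=0) weight 3/112
  (X=1, Y=0, W=1, Z=1) weight 1/84
  (X=1, Y=1, W=1, Z=1) weight 1/84
Group by X:
  weight(X=0) = 1/28
  weight(X=1) = 1/42
Total weight = 1/28 + 1/42 = 5/84
P(X=0 | obs) = 1/28 / 5/84 = 3/5
P(X=1 | obs) = 1/42 / 5/84 = 2/5

P(X = 0 | obs) = 3/5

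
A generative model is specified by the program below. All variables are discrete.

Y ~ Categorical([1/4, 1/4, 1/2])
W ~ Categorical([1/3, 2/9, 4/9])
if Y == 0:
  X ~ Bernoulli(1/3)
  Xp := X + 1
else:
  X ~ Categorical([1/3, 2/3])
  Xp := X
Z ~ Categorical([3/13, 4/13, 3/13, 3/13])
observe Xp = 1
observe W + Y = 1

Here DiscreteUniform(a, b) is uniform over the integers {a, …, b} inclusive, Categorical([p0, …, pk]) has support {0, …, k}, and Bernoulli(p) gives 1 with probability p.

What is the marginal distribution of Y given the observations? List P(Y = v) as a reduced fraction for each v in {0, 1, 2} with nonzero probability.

P(Y=0) = 2/5, P(Y=1) = 3/5

Enumerate traces; 8 have nonzero weight after conditioning:
  (Y=0, W=1, X=0, Z=0) weight 1/117
  (Y=0, W=1, X=0, Z=1) weight 4/351
  (Y=0, W=1, X=0, Z=2) weight 1/117
  (Y=0, W=1, X=0, Z=3) weight 1/117
  (Y=1, W=0, X=1, Z=0) weight 1/78
  (Y=1, W=0, X=1, Z=1) weight 2/117
  (Y=1, W=0, X=1, Z=2) weight 1/78
  (Y=1, W=0, X=1, Z=3) weight 1/78
Group by Y:
  weight(Y=0) = 1/27
  weight(Y=1) = 1/18
Total weight = 1/27 + 1/18 = 5/54
P(Y=0 | obs) = 1/27 / 5/54 = 2/5
P(Y=1 | obs) = 1/18 / 5/54 = 3/5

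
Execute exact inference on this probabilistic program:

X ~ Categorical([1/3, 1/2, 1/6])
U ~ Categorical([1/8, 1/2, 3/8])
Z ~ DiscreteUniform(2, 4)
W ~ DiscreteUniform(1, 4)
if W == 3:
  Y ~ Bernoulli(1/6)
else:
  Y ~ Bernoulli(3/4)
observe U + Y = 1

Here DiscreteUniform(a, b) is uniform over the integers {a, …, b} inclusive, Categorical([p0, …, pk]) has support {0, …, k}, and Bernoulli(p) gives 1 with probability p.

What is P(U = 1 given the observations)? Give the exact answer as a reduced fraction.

Enumerate traces; 72 have nonzero weight after conditioning:
  (X=0, U=0, Z=2, W=1, Y=1) weight 1/384
  (X=0, U=0, Z=2, W=2, Y=1) weight 1/384
  (X=0, U=0, Z=2, W=3, Y=1) weight 1/1728
  (X=0, U=0, Z=2, W=4, Y=1) weight 1/384
  (X=0, U=0, Z=3, W=1, Y=1) weight 1/384
  (X=0, U=0, Z=3, W=2, Y=1) weight 1/384
  (X=0, U=0, Z=3, W=3, Y=1) weight 1/1728
  (X=0, U=0, Z=3, W=4, Y=1) weight 1/384
  (X=0, U=1, Z=2, W=1, Y=0) weight 1/288
  … 63 more
Group by U:
  weight(U=0) = 29/384
  weight(U=1) = 19/96
Total weight = 29/384 + 19/96 = 35/128
P(U=0 | obs) = 29/384 / 35/128 = 29/105
P(U=1 | obs) = 19/96 / 35/128 = 76/105

P(U = 1 | obs) = 76/105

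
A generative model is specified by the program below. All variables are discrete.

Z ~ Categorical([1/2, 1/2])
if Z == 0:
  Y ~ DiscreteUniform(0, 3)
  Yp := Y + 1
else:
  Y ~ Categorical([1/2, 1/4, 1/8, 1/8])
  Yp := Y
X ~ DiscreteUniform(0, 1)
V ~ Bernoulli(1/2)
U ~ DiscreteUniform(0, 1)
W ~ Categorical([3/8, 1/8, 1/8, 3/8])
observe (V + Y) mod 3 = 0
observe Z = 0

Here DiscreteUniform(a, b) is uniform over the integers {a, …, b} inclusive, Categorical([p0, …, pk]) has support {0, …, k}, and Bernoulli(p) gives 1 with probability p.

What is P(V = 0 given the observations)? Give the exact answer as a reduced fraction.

Enumerate traces; 48 have nonzero weight after conditioning:
  (Z=0, Y=0, X=0, V=0, U=0, W=0) weight 3/512
  (Z=0, Y=0, X=0, V=0, U=0, W=1) weight 1/512
  (Z=0, Y=0, X=0, V=0, U=0, W=2) weight 1/512
  (Z=0, Y=0, X=0, V=0, U=0, W=3) weight 3/512
  (Z=0, Y=0, X=0, V=0, U=1, W=0) weight 3/512
  (Z=0, Y=0, X=0, V=0, U=1, W=1) weight 1/512
  (Z=0, Y=0, X=0, V=0, U=1, W=2) weight 1/512
  (Z=0, Y=0, X=0, V=0, U=1, W=3) weight 3/512
  (Z=0, Y=2, X=0, V=1, U=0, W=0) weight 3/512
  … 39 more
Group by V:
  weight(V=0) = 1/8
  weight(V=1) = 1/16
Total weight = 1/8 + 1/16 = 3/16
P(V=0 | obs) = 1/8 / 3/16 = 2/3
P(V=1 | obs) = 1/16 / 3/16 = 1/3

P(V = 0 | obs) = 2/3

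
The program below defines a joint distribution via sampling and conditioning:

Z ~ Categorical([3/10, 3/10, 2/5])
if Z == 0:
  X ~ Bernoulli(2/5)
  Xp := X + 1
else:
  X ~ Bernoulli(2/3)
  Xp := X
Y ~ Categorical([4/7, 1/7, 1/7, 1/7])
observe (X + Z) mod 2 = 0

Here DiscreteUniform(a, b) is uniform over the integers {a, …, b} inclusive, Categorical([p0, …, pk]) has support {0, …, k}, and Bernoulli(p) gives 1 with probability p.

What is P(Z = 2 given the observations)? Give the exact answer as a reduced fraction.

Enumerate traces; 12 have nonzero weight after conditioning:
  (Z=0, X=0, Y=0) weight 18/175
  (Z=0, X=0, Y=1) weight 9/350
  (Z=0, X=0, Y=2) weight 9/350
  (Z=0, X=0, Y=3) weight 9/350
  (Z=1, X=1, Y=0) weight 4/35
  (Z=1, X=1, Y=1) weight 1/35
  (Z=1, X=1, Y=2) weight 1/35
  (Z=1, X=1, Y=3) weight 1/35
  (Z=2, X=0, Y=0) weight 8/105
  … 3 more
Group by Z:
  weight(Z=0) = 9/50
  weight(Z=1) = 1/5
  weight(Z=2) = 2/15
Total weight = 9/50 + 1/5 + 2/15 = 77/150
P(Z=0 | obs) = 9/50 / 77/150 = 27/77
P(Z=1 | obs) = 1/5 / 77/150 = 30/77
P(Z=2 | obs) = 2/15 / 77/150 = 20/77

P(Z = 2 | obs) = 20/77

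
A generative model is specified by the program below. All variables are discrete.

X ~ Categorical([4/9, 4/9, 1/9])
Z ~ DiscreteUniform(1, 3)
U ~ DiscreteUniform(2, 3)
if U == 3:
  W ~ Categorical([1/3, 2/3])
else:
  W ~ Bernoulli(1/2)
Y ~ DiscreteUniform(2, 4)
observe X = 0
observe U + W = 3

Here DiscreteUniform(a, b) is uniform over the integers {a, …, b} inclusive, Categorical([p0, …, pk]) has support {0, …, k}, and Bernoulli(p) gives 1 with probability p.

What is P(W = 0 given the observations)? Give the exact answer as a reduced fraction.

Enumerate traces; 18 have nonzero weight after conditioning:
  (X=0, Z=1, U=2, W=1, Y=2) weight 1/81
  (X=0, Z=1, U=2, W=1, Y=3) weight 1/81
  (X=0, Z=1, U=2, W=1, Y=4) weight 1/81
  (X=0, Z=1, U=3, W=0, Y=2) weight 2/243
  (X=0, Z=1, U=3, W=0, Y=3) weight 2/243
  (X=0, Z=1, U=3, W=0, Y=4) weight 2/243
  (X=0, Z=2, U=2, W=1, Y=2) weight 1/81
  (X=0, Z=2, U=2, W=1, Y=3) weight 1/81
  … 10 more
Group by W:
  weight(W=0) = 2/27
  weight(W=1) = 1/9
Total weight = 2/27 + 1/9 = 5/27
P(W=0 | obs) = 2/27 / 5/27 = 2/5
P(W=1 | obs) = 1/9 / 5/27 = 3/5

P(W = 0 | obs) = 2/5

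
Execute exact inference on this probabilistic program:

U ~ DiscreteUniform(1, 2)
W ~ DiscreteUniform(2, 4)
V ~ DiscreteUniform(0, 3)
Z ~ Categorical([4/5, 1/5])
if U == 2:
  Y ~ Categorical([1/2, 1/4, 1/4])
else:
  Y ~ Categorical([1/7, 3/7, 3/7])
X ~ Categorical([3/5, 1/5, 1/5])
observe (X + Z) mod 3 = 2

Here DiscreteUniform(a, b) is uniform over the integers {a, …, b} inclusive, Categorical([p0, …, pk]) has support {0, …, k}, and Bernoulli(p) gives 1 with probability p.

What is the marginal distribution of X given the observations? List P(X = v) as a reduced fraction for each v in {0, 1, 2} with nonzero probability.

Enumerate traces; 144 have nonzero weight after conditioning:
  (U=1, W=2, V=0, Z=0, Y=0, X=2) weight 1/1050
  (U=1, W=2, V=0, Z=0, Y=1, X=2) weight 1/350
  (U=1, W=2, V=0, Z=0, Y=2, X=2) weight 1/350
  (U=1, W=2, V=0, Z=1, Y=0, X=1) weight 1/4200
  (U=1, W=2, V=0, Z=1, Y=1, X=1) weight 1/1400
  (U=1, W=2, V=0, Z=1, Y=2, X=1) weight 1/1400
  (U=1, W=2, V=1, Z=0, Y=0, X=2) weight 1/1050
  (U=1, W=2, V=1, Z=0, Y=1, X=2) weight 1/350
  … 136 more
Group by X:
  weight(X=1) = 1/25
  weight(X=2) = 4/25
Total weight = 1/25 + 4/25 = 1/5
P(X=1 | obs) = 1/25 / 1/5 = 1/5
P(X=2 | obs) = 4/25 / 1/5 = 4/5

P(X=1) = 1/5, P(X=2) = 4/5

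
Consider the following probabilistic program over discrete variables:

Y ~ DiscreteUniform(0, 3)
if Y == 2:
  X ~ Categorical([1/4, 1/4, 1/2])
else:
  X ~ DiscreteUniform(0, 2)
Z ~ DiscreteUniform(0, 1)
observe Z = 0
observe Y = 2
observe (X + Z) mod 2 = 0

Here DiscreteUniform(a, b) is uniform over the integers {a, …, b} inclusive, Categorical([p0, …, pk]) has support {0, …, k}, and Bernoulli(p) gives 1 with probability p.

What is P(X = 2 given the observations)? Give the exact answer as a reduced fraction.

P(X = 2 | obs) = 2/3

Enumerate traces; 2 have nonzero weight after conditioning:
  (Y=2, X=0, Z=0) weight 1/32
  (Y=2, X=2, Z=0) weight 1/16
Group by X:
  weight(X=0) = 1/32
  weight(X=2) = 1/16
Total weight = 1/32 + 1/16 = 3/32
P(X=0 | obs) = 1/32 / 3/32 = 1/3
P(X=2 | obs) = 1/16 / 3/32 = 2/3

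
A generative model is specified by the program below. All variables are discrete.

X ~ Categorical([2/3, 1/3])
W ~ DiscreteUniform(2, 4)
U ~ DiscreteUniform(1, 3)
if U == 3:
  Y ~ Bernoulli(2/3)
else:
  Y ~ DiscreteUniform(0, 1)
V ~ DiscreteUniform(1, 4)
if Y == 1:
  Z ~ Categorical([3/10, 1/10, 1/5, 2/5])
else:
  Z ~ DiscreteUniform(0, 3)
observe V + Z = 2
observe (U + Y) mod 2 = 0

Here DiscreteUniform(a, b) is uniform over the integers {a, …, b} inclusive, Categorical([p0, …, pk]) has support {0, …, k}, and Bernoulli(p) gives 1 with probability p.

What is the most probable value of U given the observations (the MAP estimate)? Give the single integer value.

Enumerate traces; 36 have nonzero weight after conditioning:
  (X=0, W=2, U=1, Y=1, V=1, Z=1) weight 1/1080
  (X=0, W=2, U=1, Y=1, V=2, Z=0) weight 1/360
  (X=0, W=2, U=2, Y=0, V=1, Z=1) weight 1/432
  (X=0, W=2, U=2, Y=0, V=2, Z=0) weight 1/432
  (X=0, W=2, U=3, Y=1, V=1, Z=1) weight 1/810
  (X=0, W=2, U=3, Y=1, V=2, Z=0) weight 1/270
  (X=0, W=3, U=1, Y=1, V=1, Z=1) weight 1/1080
  (X=0, W=3, U=1, Y=1, V=2, Z=0) weight 1/360
  … 28 more
Group by U:
  weight(U=1) = 1/60
  weight(U=2) = 1/48
  weight(U=3) = 1/45
Total weight = 1/60 + 1/48 + 1/45 = 43/720
P(U=1 | obs) = 1/60 / 43/720 = 12/43
P(U=2 | obs) = 1/48 / 43/720 = 15/43
P(U=3 | obs) = 1/45 / 43/720 = 16/43
argmax = 3

argmax_v P(U = v | obs) = 3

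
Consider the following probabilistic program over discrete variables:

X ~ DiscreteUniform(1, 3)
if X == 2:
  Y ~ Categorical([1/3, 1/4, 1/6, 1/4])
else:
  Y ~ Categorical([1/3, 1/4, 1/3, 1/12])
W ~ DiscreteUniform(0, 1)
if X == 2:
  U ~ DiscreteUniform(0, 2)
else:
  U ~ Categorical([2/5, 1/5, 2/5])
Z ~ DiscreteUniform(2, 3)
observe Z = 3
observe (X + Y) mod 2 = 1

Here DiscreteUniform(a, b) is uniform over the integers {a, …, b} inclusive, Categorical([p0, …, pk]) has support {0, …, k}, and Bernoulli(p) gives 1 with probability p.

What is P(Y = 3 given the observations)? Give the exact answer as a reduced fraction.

Enumerate traces; 36 have nonzero weight after conditioning:
  (X=1, Y=0, W=0, U=0, Z=3) weight 1/90
  (X=1, Y=0, W=0, U=1, Z=3) weight 1/180
  (X=1, Y=0, W=0, U=2, Z=3) weight 1/90
  (X=1, Y=0, W=1, U=0, Z=3) weight 1/90
  (X=1, Y=0, W=1, U=1, Z=3) weight 1/180
  (X=1, Y=0, W=1, U=2, Z=3) weight 1/90
  (X=1, Y=2, W=0, U=0, Z=3) weight 1/90
  (X=1, Y=2, W=0, U=1, Z=3) weight 1/180
  (X=2, Y=1, W=0, U=0, Z=3) weight 1/144
  (X=2, Y=3, W=0, U=0, Z=3) weight 1/144
  … 26 more
Group by Y:
  weight(Y=0) = 1/9
  weight(Y=1) = 1/24
  weight(Y=2) = 1/9
  weight(Y=3) = 1/24
Total weight = 1/9 + 1/24 + 1/9 + 1/24 = 11/36
P(Y=0 | obs) = 1/9 / 11/36 = 4/11
P(Y=1 | obs) = 1/24 / 11/36 = 3/22
P(Y=2 | obs) = 1/9 / 11/36 = 4/11
P(Y=3 | obs) = 1/24 / 11/36 = 3/22

P(Y = 3 | obs) = 3/22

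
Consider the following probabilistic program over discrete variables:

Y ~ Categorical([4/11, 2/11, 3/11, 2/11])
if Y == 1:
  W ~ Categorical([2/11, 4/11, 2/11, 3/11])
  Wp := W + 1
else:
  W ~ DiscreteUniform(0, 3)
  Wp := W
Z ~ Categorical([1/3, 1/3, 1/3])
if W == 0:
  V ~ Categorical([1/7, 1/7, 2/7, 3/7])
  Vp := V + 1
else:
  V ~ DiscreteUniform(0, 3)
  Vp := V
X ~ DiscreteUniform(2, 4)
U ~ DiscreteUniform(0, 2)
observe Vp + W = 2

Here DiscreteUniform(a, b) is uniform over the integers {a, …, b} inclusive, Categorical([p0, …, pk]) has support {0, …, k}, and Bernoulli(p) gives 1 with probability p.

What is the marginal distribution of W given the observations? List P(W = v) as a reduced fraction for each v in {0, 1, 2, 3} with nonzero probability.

P(W=0) = 230/1091, P(W=1) = 917/2182, P(W=2) = 805/2182

Enumerate traces; 324 have nonzero weight after conditioning:
  (Y=0, W=0, Z=0, V=1, X=2, U=0) weight 1/2079
  (Y=0, W=0, Z=0, V=1, X=2, U=1) weight 1/2079
  (Y=0, W=0, Z=0, V=1, X=2, U=2) weight 1/2079
  (Y=0, W=0, Z=0, V=1, X=3, U=0) weight 1/2079
  (Y=0, W=0, Z=0, V=1, X=3, U=1) weight 1/2079
  (Y=0, W=0, Z=0, V=1, X=3, U=2) weight 1/2079
  (Y=0, W=0, Z=0, V=1, X=4, U=0) weight 1/2079
  (Y=0, W=0, Z=0, V=1, X=4, U=1) weight 1/2079
  (Y=0, W=1, Z=0, V=1, X=2, U=0) weight 1/1188
  (Y=0, W=2, Z=0, V=0, X=2, U=0) weight 1/1188
  … 314 more
Group by W:
  weight(W=0) = 115/3388
  weight(W=1) = 131/1936
  weight(W=2) = 115/1936
Total weight = 115/3388 + 131/1936 + 115/1936 = 1091/6776
P(W=0 | obs) = 115/3388 / 1091/6776 = 230/1091
P(W=1 | obs) = 131/1936 / 1091/6776 = 917/2182
P(W=2 | obs) = 115/1936 / 1091/6776 = 805/2182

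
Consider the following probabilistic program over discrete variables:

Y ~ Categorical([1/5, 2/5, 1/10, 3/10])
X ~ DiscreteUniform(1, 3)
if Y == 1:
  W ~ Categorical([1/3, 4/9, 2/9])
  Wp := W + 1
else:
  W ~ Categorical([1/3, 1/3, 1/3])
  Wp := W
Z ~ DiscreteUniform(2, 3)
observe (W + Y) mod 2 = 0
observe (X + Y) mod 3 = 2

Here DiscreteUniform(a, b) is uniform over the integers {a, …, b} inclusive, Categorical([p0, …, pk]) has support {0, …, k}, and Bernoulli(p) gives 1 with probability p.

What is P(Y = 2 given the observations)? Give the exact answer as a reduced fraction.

P(Y = 2 | obs) = 6/43

Enumerate traces; 12 have nonzero weight after conditioning:
  (Y=0, X=2, W=0, Z=2) weight 1/90
  (Y=0, X=2, W=0, Z=3) weight 1/90
  (Y=0, X=2, W=2, Z=2) weight 1/90
  (Y=0, X=2, W=2, Z=3) weight 1/90
  (Y=1, X=1, W=1, Z=2) weight 4/135
  (Y=1, X=1, W=1, Z=3) weight 4/135
  (Y=2, X=3, W=0, Z=2) weight 1/180
  (Y=2, X=3, W=0, Z=3) weight 1/180
  (Y=3, X=2, W=1, Z=2) weight 1/60
  … 3 more
Group by Y:
  weight(Y=0) = 2/45
  weight(Y=1) = 8/135
  weight(Y=2) = 1/45
  weight(Y=3) = 1/30
Total weight = 2/45 + 8/135 + 1/45 + 1/30 = 43/270
P(Y=0 | obs) = 2/45 / 43/270 = 12/43
P(Y=1 | obs) = 8/135 / 43/270 = 16/43
P(Y=2 | obs) = 1/45 / 43/270 = 6/43
P(Y=3 | obs) = 1/30 / 43/270 = 9/43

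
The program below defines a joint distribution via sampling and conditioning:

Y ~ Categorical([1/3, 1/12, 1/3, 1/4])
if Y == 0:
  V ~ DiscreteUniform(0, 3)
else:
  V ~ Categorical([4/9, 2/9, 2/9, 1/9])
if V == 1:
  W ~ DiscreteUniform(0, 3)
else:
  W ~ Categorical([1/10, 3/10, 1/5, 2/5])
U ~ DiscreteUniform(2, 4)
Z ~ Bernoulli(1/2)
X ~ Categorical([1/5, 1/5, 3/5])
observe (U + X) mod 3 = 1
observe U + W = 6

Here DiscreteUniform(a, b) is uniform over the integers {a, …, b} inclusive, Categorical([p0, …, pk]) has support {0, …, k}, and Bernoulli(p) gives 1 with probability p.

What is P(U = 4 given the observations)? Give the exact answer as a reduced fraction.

P(U = 4 | obs) = 457/1246

Enumerate traces; 64 have nonzero weight after conditioning:
  (Y=0, V=0, W=2, U=4, Z=0, X=0) weight 1/1800
  (Y=0, V=0, W=2, U=4, Z=1, X=0) weight 1/1800
  (Y=0, V=0, W=3, U=3, Z=0, X=1) weight 1/900
  (Y=0, V=0, W=3, U=3, Z=1, X=1) weight 1/900
  (Y=0, V=1, W=2, U=4, Z=0, X=0) weight 1/1440
  (Y=0, V=1, W=2, U=4, Z=1, X=0) weight 1/1440
  (Y=0, V=1, W=3, U=3, Z=0, X=1) weight 1/1440
  (Y=0, V=1, W=3, U=3, Z=1, X=1) weight 1/1440
  … 56 more
Group by U:
  weight(U=3) = 263/10800
  weight(U=4) = 457/32400
Total weight = 263/10800 + 457/32400 = 623/16200
P(U=3 | obs) = 263/10800 / 623/16200 = 789/1246
P(U=4 | obs) = 457/32400 / 623/16200 = 457/1246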